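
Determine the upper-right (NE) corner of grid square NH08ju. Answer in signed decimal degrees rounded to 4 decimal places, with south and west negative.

Field N=13, H=7: +13·20° lon, +7·10° lat → SW at lon 80°, lat -20°.
Square 0, 8: +0·2° lon, +8·1° lat → SW at lon 80°, lat -12°.
Subsquare j=9, u=20: +9·0.0833333° lon, +20·0.0416667° lat → SW at lon 80.75°, lat -11.1667°.
Cell spans 0.0833333° lon × 0.0416667° lat. NE corner is SW corner plus one full cell.
latitude -11.1250, longitude 80.8333.

-11.1250, 80.8333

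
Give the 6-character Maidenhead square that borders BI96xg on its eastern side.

CI06ag

Longitude subsquare x = 23; +1 → 24, wraps to 0 = a, carry into square.
Longitude square 9; +1 → 10, wraps to 0, carry into field.
Longitude field B = 1; +1 → 2 = C.
The latitude characters are unchanged.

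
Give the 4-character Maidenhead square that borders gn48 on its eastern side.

GN58

Longitude square 4; +1 → 5.
The latitude characters are unchanged.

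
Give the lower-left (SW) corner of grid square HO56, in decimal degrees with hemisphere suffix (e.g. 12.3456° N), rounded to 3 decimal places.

56.000° N, 30.000° W

Field H=7, O=14: +7·20° lon, +14·10° lat → SW at lon -40°, lat 50°.
Square 5, 6: +5·2° lon, +6·1° lat → SW at lon -30°, lat 56°.
latitude 56.000° N, longitude 30.000° W.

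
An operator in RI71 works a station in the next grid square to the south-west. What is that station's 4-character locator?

Longitude square 7; −1 → 6.
Latitude square 1; −1 → 0.

RI60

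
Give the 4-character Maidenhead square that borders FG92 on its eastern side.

Longitude square 9; +1 → 10, wraps to 0, carry into field.
Longitude field F = 5; +1 → 6 = G.
The latitude characters are unchanged.

GG02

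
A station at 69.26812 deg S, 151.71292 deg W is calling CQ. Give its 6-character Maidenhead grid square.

Offset from 180°W / 90°S: lon 28.2871°, lat 20.7319°.
Field: lon ⌊28.2871/20⌋ = 1 → B; lat ⌊20.7319/10⌋ = 2 → C.
Square: lon ⌊8.2871/2⌋ = 4; lat ⌊0.7319/1⌋ = 0.
Subsquare: lon ⌊0.2871/0.0833333⌋ = 3 → d; lat ⌊0.7319/0.0416667⌋ = 17 → r.

BC40dr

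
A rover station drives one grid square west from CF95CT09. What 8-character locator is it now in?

Longitude extended square 0; −1 → -1, wraps to 9, carry into subsquare.
Longitude subsquare c = 2; −1 → 1 = b.
The latitude characters are unchanged.

CF95bt99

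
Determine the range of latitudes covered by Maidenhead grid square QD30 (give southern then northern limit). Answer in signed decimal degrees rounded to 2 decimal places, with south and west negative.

-60.00, -59.00

Field Q=16, D=3: +16·20° lon, +3·10° lat → SW at lon 140°, lat -60°.
Square 3, 0: +3·2° lon, +0·1° lat → SW at lon 146°, lat -60°.
Cell spans 2° lon × 1° lat.
south -60.00, north -59.00.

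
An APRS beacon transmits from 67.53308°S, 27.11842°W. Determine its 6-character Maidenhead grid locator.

HC62kl

Add 180° to longitude and 90° to latitude: 152.8816, 22.4669.
Field: lon ⌊152.8816/20⌋ = 7 → H; lat ⌊22.4669/10⌋ = 2 → C.
Square: lon ⌊12.8816/2⌋ = 6; lat ⌊2.4669/1⌋ = 2.
Subsquare: lon ⌊0.8816/0.0833333⌋ = 10 → k; lat ⌊0.4669/0.0416667⌋ = 11 → l.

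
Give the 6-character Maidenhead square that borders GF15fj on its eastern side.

Longitude subsquare f = 5; +1 → 6 = g.
The latitude characters are unchanged.

GF15gj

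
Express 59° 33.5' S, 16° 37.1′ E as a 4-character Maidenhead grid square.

JD80

Add 180° to longitude and 90° to latitude: 196.62, 30.44.
Field: lon ⌊196.62/20⌋ = 9 → J; lat ⌊30.44/10⌋ = 3 → D.
Square: lon ⌊16.62/2⌋ = 8; lat ⌊0.44/1⌋ = 0.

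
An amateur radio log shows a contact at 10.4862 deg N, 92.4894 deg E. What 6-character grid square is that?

NK60fl

Offset from 180°W / 90°S: lon 272.4894°, lat 100.4862°.
Field (20°×10°, letters A–R): 272.4894/20 → 13 → N, 100.4862/10 → 10 → K; chars NK.
Square (2°×1°, digits 0–9): 12.4894/2 → 6, 0.4862/1 → 0; chars 60.
Subsquare (5′×2.5′, letters a–x): 0.4894/0.0833333 → 5 → f, 0.4862/0.0416667 → 11 → l; chars fl.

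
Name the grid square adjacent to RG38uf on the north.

Latitude subsquare f = 5; +1 → 6 = g.
The longitude characters are unchanged.

RG38ug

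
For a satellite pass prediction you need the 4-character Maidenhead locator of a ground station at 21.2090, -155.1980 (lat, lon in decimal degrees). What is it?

BL21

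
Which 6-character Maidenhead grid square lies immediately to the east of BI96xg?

CI06ag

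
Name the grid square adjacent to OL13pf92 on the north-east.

OL13qf03

Longitude extended square 9; +1 → 10, wraps to 0, carry into subsquare.
Longitude subsquare p = 15; +1 → 16 = q.
Latitude extended square 2; +1 → 3.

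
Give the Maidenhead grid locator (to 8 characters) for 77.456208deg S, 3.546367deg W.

IB82fn40

Shift to the Maidenhead origin (180°W, 90°S): lon 176.45363, lat 12.54379.
Field (20°×10°, letters A–R): 176.45363/20 → 8 → I, 12.54379/10 → 1 → B; chars IB.
Square (2°×1°, digits 0–9): 16.45363/2 → 8, 2.54379/1 → 2; chars 82.
Subsquare (5′×2.5′, letters a–x): 0.45363/0.0833333 → 5 → f, 0.54379/0.0416667 → 13 → n; chars fn.
Extended square (30″×15″, digits 0–9): 0.03697/0.00833333 → 4, 0.00213/0.00416667 → 0; chars 40.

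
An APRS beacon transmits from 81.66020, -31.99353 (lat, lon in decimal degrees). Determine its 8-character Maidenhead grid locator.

HR41ap08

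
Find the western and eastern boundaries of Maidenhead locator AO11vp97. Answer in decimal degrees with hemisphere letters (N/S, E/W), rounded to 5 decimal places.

176.17500° W, 176.16667° W

Field A=0, O=14: +0·20° lon, +14·10° lat → SW at lon -180°, lat 50°.
Square 1, 1: +1·2° lon, +1·1° lat → SW at lon -178°, lat 51°.
Subsquare v=21, p=15: +21·0.0833333° lon, +15·0.0416667° lat → SW at lon -176.25°, lat 51.625°.
Extended square 9, 7: +9·0.00833333° lon, +7·0.00416667° lat → SW at lon -176.175°, lat 51.6542°.
Cell spans 0.00833333° lon × 0.00416667° lat.
west 176.17500° W, east 176.16667° W.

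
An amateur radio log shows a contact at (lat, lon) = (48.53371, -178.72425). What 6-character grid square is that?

AN08pm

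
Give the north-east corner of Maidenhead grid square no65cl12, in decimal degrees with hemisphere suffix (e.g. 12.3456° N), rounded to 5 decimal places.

55.47083° N, 92.18333° E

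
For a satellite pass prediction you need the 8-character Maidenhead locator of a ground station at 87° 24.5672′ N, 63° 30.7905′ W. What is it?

Shift to the Maidenhead origin (180°W, 90°S): lon 116.48683, lat 177.40945.
Field (20°×10°, letters A–R): 116.48683/20 → 5 → F, 177.40945/10 → 17 → R; chars FR.
Square (2°×1°, digits 0–9): 16.48683/2 → 8, 7.40945/1 → 7; chars 87.
Subsquare (5′×2.5′, letters a–x): 0.48683/0.0833333 → 5 → f, 0.40945/0.0416667 → 9 → j; chars fj.
Extended square (30″×15″, digits 0–9): 0.07016/0.00833333 → 8, 0.03445/0.00416667 → 8; chars 88.

FR87fj88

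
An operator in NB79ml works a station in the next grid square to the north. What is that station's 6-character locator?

NB79mm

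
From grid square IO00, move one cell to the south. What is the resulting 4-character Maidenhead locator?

IN09

Latitude square 0; −1 → -1, wraps to 9, carry into field.
Latitude field O = 14; −1 → 13 = N.
The longitude characters are unchanged.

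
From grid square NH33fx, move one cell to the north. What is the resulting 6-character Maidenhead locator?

Latitude subsquare x = 23; +1 → 24, wraps to 0 = a, carry into square.
Latitude square 3; +1 → 4.
The longitude characters are unchanged.

NH34fa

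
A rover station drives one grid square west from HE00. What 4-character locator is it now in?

Longitude square 0; −1 → -1, wraps to 9, carry into field.
Longitude field H = 7; −1 → 6 = G.
The latitude characters are unchanged.

GE90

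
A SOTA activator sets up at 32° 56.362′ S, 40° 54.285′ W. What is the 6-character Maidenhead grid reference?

GF97nb

Offset from 180°W / 90°S: lon 139.0952°, lat 57.0606°.
Field (20°×10°, letters A–R): 139.0952/20 → 6 → G, 57.0606/10 → 5 → F; chars GF.
Square (2°×1°, digits 0–9): 19.0952/2 → 9, 7.0606/1 → 7; chars 97.
Subsquare (5′×2.5′, letters a–x): 1.0952/0.0833333 → 13 → n, 0.0606/0.0416667 → 1 → b; chars nb.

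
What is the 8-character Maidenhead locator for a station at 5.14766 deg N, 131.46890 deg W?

CJ45gd35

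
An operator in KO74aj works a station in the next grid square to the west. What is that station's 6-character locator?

Longitude subsquare a = 0; −1 → -1, wraps to 23 = x, carry into square.
Longitude square 7; −1 → 6.
The latitude characters are unchanged.

KO64xj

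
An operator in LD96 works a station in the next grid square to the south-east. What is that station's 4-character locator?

MD05

Longitude square 9; +1 → 10, wraps to 0, carry into field.
Longitude field L = 11; +1 → 12 = M.
Latitude square 6; −1 → 5.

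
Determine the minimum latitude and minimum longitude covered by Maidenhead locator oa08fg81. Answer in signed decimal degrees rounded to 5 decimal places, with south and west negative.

-81.74583, 100.48333

Field O=14, A=0: +14·20° lon, +0·10° lat → SW at lon 100°, lat -90°.
Square 0, 8: +0·2° lon, +8·1° lat → SW at lon 100°, lat -82°.
Subsquare f=5, g=6: +5·0.0833333° lon, +6·0.0416667° lat → SW at lon 100.417°, lat -81.75°.
Extended square 8, 1: +8·0.00833333° lon, +1·0.00416667° lat → SW at lon 100.483°, lat -81.7458°.
latitude -81.74583, longitude 100.48333.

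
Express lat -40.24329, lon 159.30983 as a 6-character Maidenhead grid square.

QE99ps

Offset from 180°W / 90°S: lon 339.3098°, lat 49.7567°.
Field: lon ⌊339.3098/20⌋ = 16 → Q; lat ⌊49.7567/10⌋ = 4 → E.
Square: lon ⌊19.3098/2⌋ = 9; lat ⌊9.7567/1⌋ = 9.
Subsquare: lon ⌊1.3098/0.0833333⌋ = 15 → p; lat ⌊0.7567/0.0416667⌋ = 18 → s.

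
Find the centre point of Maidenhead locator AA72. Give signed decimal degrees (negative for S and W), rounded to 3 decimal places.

Field A=0, A=0: +0·20° lon, +0·10° lat → SW at lon -180°, lat -90°.
Square 7, 2: +7·2° lon, +2·1° lat → SW at lon -166°, lat -88°.
Cell spans 2° lon × 1° lat. Centre is SW corner plus half of each.
latitude -87.500, longitude -165.000.

-87.500, -165.000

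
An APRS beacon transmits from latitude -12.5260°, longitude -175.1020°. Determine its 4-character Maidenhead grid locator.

AH27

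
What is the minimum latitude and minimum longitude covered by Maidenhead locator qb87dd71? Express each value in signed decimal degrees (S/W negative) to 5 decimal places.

-72.87083, 156.30833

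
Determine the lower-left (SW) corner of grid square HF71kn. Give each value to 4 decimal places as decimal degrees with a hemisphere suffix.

38.4583° S, 25.1667° W

Field H=7, F=5: +7·20° lon, +5·10° lat → SW at lon -40°, lat -40°.
Square 7, 1: +7·2° lon, +1·1° lat → SW at lon -26°, lat -39°.
Subsquare k=10, n=13: +10·0.0833333° lon, +13·0.0416667° lat → SW at lon -25.1667°, lat -38.4583°.
latitude 38.4583° S, longitude 25.1667° W.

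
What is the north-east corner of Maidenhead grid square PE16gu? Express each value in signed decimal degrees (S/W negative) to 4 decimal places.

Field P=15, E=4: +15·20° lon, +4·10° lat → SW at lon 120°, lat -50°.
Square 1, 6: +1·2° lon, +6·1° lat → SW at lon 122°, lat -44°.
Subsquare g=6, u=20: +6·0.0833333° lon, +20·0.0416667° lat → SW at lon 122.5°, lat -43.1667°.
Cell spans 0.0833333° lon × 0.0416667° lat. NE corner is SW corner plus one full cell.
latitude -43.1250, longitude 122.5833.

-43.1250, 122.5833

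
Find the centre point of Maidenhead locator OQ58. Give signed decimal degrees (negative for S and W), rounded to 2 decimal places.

Field O=14, Q=16: +14·20° lon, +16·10° lat → SW at lon 100°, lat 70°.
Square 5, 8: +5·2° lon, +8·1° lat → SW at lon 110°, lat 78°.
Cell spans 2° lon × 1° lat. Centre is SW corner plus half of each.
latitude 78.50, longitude 111.00.

78.50, 111.00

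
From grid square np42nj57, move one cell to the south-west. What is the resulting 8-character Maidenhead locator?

Longitude extended square 5; −1 → 4.
Latitude extended square 7; −1 → 6.

NP42nj46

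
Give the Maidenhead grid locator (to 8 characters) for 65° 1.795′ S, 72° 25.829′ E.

Add 180° to longitude and 90° to latitude: 252.43048, 24.97008.
Field: lon ⌊252.43048/20⌋ = 12 → M; lat ⌊24.97008/10⌋ = 2 → C.
Square: lon ⌊12.43048/2⌋ = 6; lat ⌊4.97008/1⌋ = 4.
Subsquare: lon ⌊0.43048/0.0833333⌋ = 5 → f; lat ⌊0.97008/0.0416667⌋ = 23 → x.
Extended square: lon ⌊0.01382/0.00833333⌋ = 1; lat ⌊0.01175/0.00416667⌋ = 2.

MC64fx12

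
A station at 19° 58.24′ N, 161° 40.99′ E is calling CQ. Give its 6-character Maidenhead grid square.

RK09ux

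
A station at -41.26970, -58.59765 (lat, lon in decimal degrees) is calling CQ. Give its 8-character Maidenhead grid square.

Shift to the Maidenhead origin (180°W, 90°S): lon 121.40235, lat 48.73030.
Field: 121.40235/20 → 6 → G, 48.73030/10 → 4 → E; chars GE.
Square: 1.40235/2 → 0, 8.73030/1 → 8; chars 08.
Subsquare: 1.40235/0.0833333 → 16 → q, 0.73030/0.0416667 → 17 → r; chars qr.
Extended square: 0.06902/0.00833333 → 8, 0.02197/0.00416667 → 5; chars 85.

GE08qr85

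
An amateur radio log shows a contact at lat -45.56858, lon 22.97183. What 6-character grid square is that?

Add 180° to longitude and 90° to latitude: 202.9718, 44.4314.
Field: lon ⌊202.9718/20⌋ = 10 → K; lat ⌊44.4314/10⌋ = 4 → E.
Square: lon ⌊2.9718/2⌋ = 1; lat ⌊4.4314/1⌋ = 4.
Subsquare: lon ⌊0.9718/0.0833333⌋ = 11 → l; lat ⌊0.4314/0.0416667⌋ = 10 → k.

KE14lk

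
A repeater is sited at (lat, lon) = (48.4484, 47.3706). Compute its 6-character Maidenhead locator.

LN38qk

Add 180° to longitude and 90° to latitude: 227.3706, 138.4484.
Field: 227.3706/20 → 11 → L, 138.4484/10 → 13 → N; chars LN.
Square: 7.3706/2 → 3, 8.4484/1 → 8; chars 38.
Subsquare: 1.3706/0.0833333 → 16 → q, 0.4484/0.0416667 → 10 → k; chars qk.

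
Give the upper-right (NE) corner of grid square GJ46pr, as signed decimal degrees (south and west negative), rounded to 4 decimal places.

6.7500, -50.6667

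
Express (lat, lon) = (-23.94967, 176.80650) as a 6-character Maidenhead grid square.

Offset from 180°W / 90°S: lon 356.8065°, lat 66.0503°.
Field (20°×10°, letters A–R): lon ⌊356.8065/20⌋ = 17 → R; lat ⌊66.0503/10⌋ = 6 → G.
Square (2°×1°, digits 0–9): lon ⌊16.8065/2⌋ = 8; lat ⌊6.0503/1⌋ = 6.
Subsquare (5′×2.5′, letters a–x): lon ⌊0.8065/0.0833333⌋ = 9 → j; lat ⌊0.0503/0.0416667⌋ = 1 → b.

RG86jb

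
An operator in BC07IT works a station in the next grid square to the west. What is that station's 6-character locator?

BC07ht

Longitude subsquare i = 8; −1 → 7 = h.
The latitude characters are unchanged.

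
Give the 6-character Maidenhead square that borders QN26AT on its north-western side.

QN16xu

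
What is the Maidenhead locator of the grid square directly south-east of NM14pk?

NM14qj

Longitude subsquare p = 15; +1 → 16 = q.
Latitude subsquare k = 10; −1 → 9 = j.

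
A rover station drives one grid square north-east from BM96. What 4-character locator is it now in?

CM07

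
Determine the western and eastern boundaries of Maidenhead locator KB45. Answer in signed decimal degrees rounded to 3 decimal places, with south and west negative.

28.000, 30.000

Field K=10, B=1: +10·20° lon, +1·10° lat → SW at lon 20°, lat -80°.
Square 4, 5: +4·2° lon, +5·1° lat → SW at lon 28°, lat -75°.
Cell spans 2° lon × 1° lat.
west 28.000, east 30.000.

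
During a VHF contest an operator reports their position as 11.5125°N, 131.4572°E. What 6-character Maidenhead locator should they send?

Offset from 180°W / 90°S: lon 311.4572°, lat 101.5125°.
Field (20°×10°, letters A–R): lon ⌊311.4572/20⌋ = 15 → P; lat ⌊101.5125/10⌋ = 10 → K.
Square (2°×1°, digits 0–9): lon ⌊11.4572/2⌋ = 5; lat ⌊1.5125/1⌋ = 1.
Subsquare (5′×2.5′, letters a–x): lon ⌊1.4572/0.0833333⌋ = 17 → r; lat ⌊0.5125/0.0416667⌋ = 12 → m.

PK51rm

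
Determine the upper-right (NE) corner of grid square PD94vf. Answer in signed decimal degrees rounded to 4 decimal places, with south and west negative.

Field P=15, D=3: +15·20° lon, +3·10° lat → SW at lon 120°, lat -60°.
Square 9, 4: +9·2° lon, +4·1° lat → SW at lon 138°, lat -56°.
Subsquare v=21, f=5: +21·0.0833333° lon, +5·0.0416667° lat → SW at lon 139.75°, lat -55.7917°.
Cell spans 0.0833333° lon × 0.0416667° lat. NE corner is SW corner plus one full cell.
latitude -55.7500, longitude 139.8333.

-55.7500, 139.8333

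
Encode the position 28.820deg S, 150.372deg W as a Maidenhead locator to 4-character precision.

Offset from 180°W / 90°S: lon 29.63°, lat 61.18°.
Field: lon ⌊29.63/20⌋ = 1 → B; lat ⌊61.18/10⌋ = 6 → G.
Square: lon ⌊9.63/2⌋ = 4; lat ⌊1.18/1⌋ = 1.

BG41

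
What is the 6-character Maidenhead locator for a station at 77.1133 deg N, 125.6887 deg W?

Offset from 180°W / 90°S: lon 54.3113°, lat 167.1133°.
Field: 54.3113/20 → 2 → C, 167.1133/10 → 16 → Q; chars CQ.
Square: 14.3113/2 → 7, 7.1133/1 → 7; chars 77.
Subsquare: 0.3113/0.0833333 → 3 → d, 0.1133/0.0416667 → 2 → c; chars dc.

CQ77dc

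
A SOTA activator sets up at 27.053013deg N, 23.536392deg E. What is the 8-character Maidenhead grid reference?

KL17sb42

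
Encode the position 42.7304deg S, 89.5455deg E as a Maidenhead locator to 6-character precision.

NE47sg

Offset from 180°W / 90°S: lon 269.5455°, lat 47.2696°.
Field (20°×10°, letters A–R): 269.5455/20 → 13 → N, 47.2696/10 → 4 → E; chars NE.
Square (2°×1°, digits 0–9): 9.5455/2 → 4, 7.2696/1 → 7; chars 47.
Subsquare (5′×2.5′, letters a–x): 1.5455/0.0833333 → 18 → s, 0.2696/0.0416667 → 6 → g; chars sg.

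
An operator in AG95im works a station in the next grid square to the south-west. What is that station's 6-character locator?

AG95hl

Longitude subsquare i = 8; −1 → 7 = h.
Latitude subsquare m = 12; −1 → 11 = l.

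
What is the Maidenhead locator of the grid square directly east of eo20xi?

EO30ai

Longitude subsquare x = 23; +1 → 24, wraps to 0 = a, carry into square.
Longitude square 2; +1 → 3.
The latitude characters are unchanged.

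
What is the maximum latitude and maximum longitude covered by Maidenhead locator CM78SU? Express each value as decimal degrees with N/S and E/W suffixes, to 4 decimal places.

38.8750° N, 124.4167° W

Field C=2, M=12: +2·20° lon, +12·10° lat → SW at lon -140°, lat 30°.
Square 7, 8: +7·2° lon, +8·1° lat → SW at lon -126°, lat 38°.
Subsquare s=18, u=20: +18·0.0833333° lon, +20·0.0416667° lat → SW at lon -124.5°, lat 38.8333°.
Cell spans 0.0833333° lon × 0.0416667° lat. NE corner is SW corner plus one full cell.
latitude 38.8750° N, longitude 124.4167° W.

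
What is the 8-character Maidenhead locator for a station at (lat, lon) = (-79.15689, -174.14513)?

AB20wu22

Offset from 180°W / 90°S: lon 5.85487°, lat 10.84311°.
Field: lon ⌊5.85487/20⌋ = 0 → A; lat ⌊10.84311/10⌋ = 1 → B.
Square: lon ⌊5.85487/2⌋ = 2; lat ⌊0.84311/1⌋ = 0.
Subsquare: lon ⌊1.85487/0.0833333⌋ = 22 → w; lat ⌊0.84311/0.0416667⌋ = 20 → u.
Extended square: lon ⌊0.02154/0.00833333⌋ = 2; lat ⌊0.00978/0.00416667⌋ = 2.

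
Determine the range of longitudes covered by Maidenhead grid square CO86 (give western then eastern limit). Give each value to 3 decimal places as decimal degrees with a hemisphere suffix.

124.000° W, 122.000° W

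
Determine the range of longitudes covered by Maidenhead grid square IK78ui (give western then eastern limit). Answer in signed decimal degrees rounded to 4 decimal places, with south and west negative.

-4.3333, -4.2500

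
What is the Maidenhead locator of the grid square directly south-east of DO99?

EO08

Longitude square 9; +1 → 10, wraps to 0, carry into field.
Longitude field D = 3; +1 → 4 = E.
Latitude square 9; −1 → 8.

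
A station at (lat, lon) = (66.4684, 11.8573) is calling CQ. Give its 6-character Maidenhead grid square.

Add 180° to longitude and 90° to latitude: 191.8573, 156.4684.
Field: lon ⌊191.8573/20⌋ = 9 → J; lat ⌊156.4684/10⌋ = 15 → P.
Square: lon ⌊11.8573/2⌋ = 5; lat ⌊6.4684/1⌋ = 6.
Subsquare: lon ⌊1.8573/0.0833333⌋ = 22 → w; lat ⌊0.4684/0.0416667⌋ = 11 → l.

JP56wl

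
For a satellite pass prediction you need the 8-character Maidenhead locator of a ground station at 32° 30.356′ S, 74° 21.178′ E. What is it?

MF77el28

Shift to the Maidenhead origin (180°W, 90°S): lon 254.35297, lat 57.49407.
Field (20°×10°, letters A–R): lon ⌊254.35297/20⌋ = 12 → M; lat ⌊57.49407/10⌋ = 5 → F.
Square (2°×1°, digits 0–9): lon ⌊14.35297/2⌋ = 7; lat ⌊7.49407/1⌋ = 7.
Subsquare (5′×2.5′, letters a–x): lon ⌊0.35297/0.0833333⌋ = 4 → e; lat ⌊0.49407/0.0416667⌋ = 11 → l.
Extended square (30″×15″, digits 0–9): lon ⌊0.01963/0.00833333⌋ = 2; lat ⌊0.03573/0.00416667⌋ = 8.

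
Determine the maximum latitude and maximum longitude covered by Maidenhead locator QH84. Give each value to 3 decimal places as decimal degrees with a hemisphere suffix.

Field Q=16, H=7: +16·20° lon, +7·10° lat → SW at lon 140°, lat -20°.
Square 8, 4: +8·2° lon, +4·1° lat → SW at lon 156°, lat -16°.
Cell spans 2° lon × 1° lat. NE corner is SW corner plus one full cell.
latitude 15.000° S, longitude 158.000° E.

15.000° S, 158.000° E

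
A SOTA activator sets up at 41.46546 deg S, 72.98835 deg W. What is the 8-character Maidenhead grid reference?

Shift to the Maidenhead origin (180°W, 90°S): lon 107.01165, lat 48.53454.
Field (20°×10°, letters A–R): lon ⌊107.01165/20⌋ = 5 → F; lat ⌊48.53454/10⌋ = 4 → E.
Square (2°×1°, digits 0–9): lon ⌊7.01165/2⌋ = 3; lat ⌊8.53454/1⌋ = 8.
Subsquare (5′×2.5′, letters a–x): lon ⌊1.01165/0.0833333⌋ = 12 → m; lat ⌊0.53454/0.0416667⌋ = 12 → m.
Extended square (30″×15″, digits 0–9): lon ⌊0.01165/0.00833333⌋ = 1; lat ⌊0.03454/0.00416667⌋ = 8.

FE38mm18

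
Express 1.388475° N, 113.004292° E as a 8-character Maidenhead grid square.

OJ61mj03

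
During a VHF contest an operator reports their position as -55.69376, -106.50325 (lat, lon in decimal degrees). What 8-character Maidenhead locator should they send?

Add 180° to longitude and 90° to latitude: 73.49675, 34.30624.
Field (20°×10°, letters A–R): lon ⌊73.49675/20⌋ = 3 → D; lat ⌊34.30624/10⌋ = 3 → D.
Square (2°×1°, digits 0–9): lon ⌊13.49675/2⌋ = 6; lat ⌊4.30624/1⌋ = 4.
Subsquare (5′×2.5′, letters a–x): lon ⌊1.49675/0.0833333⌋ = 17 → r; lat ⌊0.30624/0.0416667⌋ = 7 → h.
Extended square (30″×15″, digits 0–9): lon ⌊0.08008/0.00833333⌋ = 9; lat ⌊0.01457/0.00416667⌋ = 3.

DD64rh93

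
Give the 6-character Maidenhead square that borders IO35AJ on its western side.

Longitude subsquare a = 0; −1 → -1, wraps to 23 = x, carry into square.
Longitude square 3; −1 → 2.
The latitude characters are unchanged.

IO25xj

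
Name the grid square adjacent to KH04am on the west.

Longitude subsquare a = 0; −1 → -1, wraps to 23 = x, carry into square.
Longitude square 0; −1 → -1, wraps to 9, carry into field.
Longitude field K = 10; −1 → 9 = J.
The latitude characters are unchanged.

JH94xm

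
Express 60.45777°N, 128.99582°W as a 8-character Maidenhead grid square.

Shift to the Maidenhead origin (180°W, 90°S): lon 51.00418, lat 150.45777.
Field: lon ⌊51.00418/20⌋ = 2 → C; lat ⌊150.45777/10⌋ = 15 → P.
Square: lon ⌊11.00418/2⌋ = 5; lat ⌊0.45777/1⌋ = 0.
Subsquare: lon ⌊1.00418/0.0833333⌋ = 12 → m; lat ⌊0.45777/0.0416667⌋ = 10 → k.
Extended square: lon ⌊0.00418/0.00833333⌋ = 0; lat ⌊0.04110/0.00416667⌋ = 9.

CP50mk09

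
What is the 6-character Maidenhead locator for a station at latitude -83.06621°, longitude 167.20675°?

Shift to the Maidenhead origin (180°W, 90°S): lon 347.2067, lat 6.9338.
Field: lon ⌊347.2067/20⌋ = 17 → R; lat ⌊6.9338/10⌋ = 0 → A.
Square: lon ⌊7.2067/2⌋ = 3; lat ⌊6.9338/1⌋ = 6.
Subsquare: lon ⌊1.2067/0.0833333⌋ = 14 → o; lat ⌊0.9338/0.0416667⌋ = 22 → w.

RA36ow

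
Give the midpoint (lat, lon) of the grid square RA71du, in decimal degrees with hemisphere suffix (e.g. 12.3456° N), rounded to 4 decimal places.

Field R=17, A=0: +17·20° lon, +0·10° lat → SW at lon 160°, lat -90°.
Square 7, 1: +7·2° lon, +1·1° lat → SW at lon 174°, lat -89°.
Subsquare d=3, u=20: +3·0.0833333° lon, +20·0.0416667° lat → SW at lon 174.25°, lat -88.1667°.
Cell spans 0.0833333° lon × 0.0416667° lat. Centre is SW corner plus half of each.
latitude 88.1458° S, longitude 174.2917° E.

88.1458° S, 174.2917° E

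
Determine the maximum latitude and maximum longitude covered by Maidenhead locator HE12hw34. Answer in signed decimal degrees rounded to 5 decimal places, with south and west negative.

Field H=7, E=4: +7·20° lon, +4·10° lat → SW at lon -40°, lat -50°.
Square 1, 2: +1·2° lon, +2·1° lat → SW at lon -38°, lat -48°.
Subsquare h=7, w=22: +7·0.0833333° lon, +22·0.0416667° lat → SW at lon -37.4167°, lat -47.0833°.
Extended square 3, 4: +3·0.00833333° lon, +4·0.00416667° lat → SW at lon -37.3917°, lat -47.0667°.
Cell spans 0.00833333° lon × 0.00416667° lat. NE corner is SW corner plus one full cell.
latitude -47.06250, longitude -37.38333.

-47.06250, -37.38333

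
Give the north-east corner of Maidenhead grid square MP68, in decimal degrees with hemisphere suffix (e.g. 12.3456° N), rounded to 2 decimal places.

69.00° N, 74.00° E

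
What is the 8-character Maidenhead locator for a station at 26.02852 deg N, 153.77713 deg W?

BL36ca66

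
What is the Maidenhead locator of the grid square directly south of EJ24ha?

EJ23hx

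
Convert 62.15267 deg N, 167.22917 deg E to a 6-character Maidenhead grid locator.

Add 180° to longitude and 90° to latitude: 347.2292, 152.1527.
Field (20°×10°, letters A–R): 347.2292/20 → 17 → R, 152.1527/10 → 15 → P; chars RP.
Square (2°×1°, digits 0–9): 7.2292/2 → 3, 2.1527/1 → 2; chars 32.
Subsquare (5′×2.5′, letters a–x): 1.2292/0.0833333 → 14 → o, 0.1527/0.0416667 → 3 → d; chars od.

RP32od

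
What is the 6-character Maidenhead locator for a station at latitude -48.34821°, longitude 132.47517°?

Add 180° to longitude and 90° to latitude: 312.4752, 41.6518.
Field: lon ⌊312.4752/20⌋ = 15 → P; lat ⌊41.6518/10⌋ = 4 → E.
Square: lon ⌊12.4752/2⌋ = 6; lat ⌊1.6518/1⌋ = 1.
Subsquare: lon ⌊0.4752/0.0833333⌋ = 5 → f; lat ⌊0.6518/0.0416667⌋ = 15 → p.

PE61fp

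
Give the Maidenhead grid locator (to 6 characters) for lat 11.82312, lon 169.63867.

Offset from 180°W / 90°S: lon 349.6387°, lat 101.8231°.
Field: 349.6387/20 → 17 → R, 101.8231/10 → 10 → K; chars RK.
Square: 9.6387/2 → 4, 1.8231/1 → 1; chars 41.
Subsquare: 1.6387/0.0833333 → 19 → t, 0.8231/0.0416667 → 19 → t; chars tt.

RK41tt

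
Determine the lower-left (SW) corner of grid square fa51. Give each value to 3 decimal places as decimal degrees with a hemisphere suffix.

89.000° S, 70.000° W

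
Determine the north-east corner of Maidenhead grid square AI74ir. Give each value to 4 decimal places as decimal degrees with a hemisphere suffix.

Field A=0, I=8: +0·20° lon, +8·10° lat → SW at lon -180°, lat -10°.
Square 7, 4: +7·2° lon, +4·1° lat → SW at lon -166°, lat -6°.
Subsquare i=8, r=17: +8·0.0833333° lon, +17·0.0416667° lat → SW at lon -165.333°, lat -5.29167°.
Cell spans 0.0833333° lon × 0.0416667° lat. NE corner is SW corner plus one full cell.
latitude 5.2500° S, longitude 165.2500° W.

5.2500° S, 165.2500° W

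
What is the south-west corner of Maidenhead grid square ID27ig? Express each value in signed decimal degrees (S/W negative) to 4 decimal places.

-52.7500, -15.3333

Field I=8, D=3: +8·20° lon, +3·10° lat → SW at lon -20°, lat -60°.
Square 2, 7: +2·2° lon, +7·1° lat → SW at lon -16°, lat -53°.
Subsquare i=8, g=6: +8·0.0833333° lon, +6·0.0416667° lat → SW at lon -15.3333°, lat -52.75°.
latitude -52.7500, longitude -15.3333.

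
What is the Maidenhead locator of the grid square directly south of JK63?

Latitude square 3; −1 → 2.
The longitude characters are unchanged.

JK62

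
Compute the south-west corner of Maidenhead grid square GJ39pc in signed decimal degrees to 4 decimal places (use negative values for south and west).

9.0833, -52.7500

Field G=6, J=9: +6·20° lon, +9·10° lat → SW at lon -60°, lat 0°.
Square 3, 9: +3·2° lon, +9·1° lat → SW at lon -54°, lat 9°.
Subsquare p=15, c=2: +15·0.0833333° lon, +2·0.0416667° lat → SW at lon -52.75°, lat 9.08333°.
latitude 9.0833, longitude -52.7500.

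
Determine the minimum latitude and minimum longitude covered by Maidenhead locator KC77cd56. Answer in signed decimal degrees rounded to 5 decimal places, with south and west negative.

-62.85000, 34.20833

Field K=10, C=2: +10·20° lon, +2·10° lat → SW at lon 20°, lat -70°.
Square 7, 7: +7·2° lon, +7·1° lat → SW at lon 34°, lat -63°.
Subsquare c=2, d=3: +2·0.0833333° lon, +3·0.0416667° lat → SW at lon 34.1667°, lat -62.875°.
Extended square 5, 6: +5·0.00833333° lon, +6·0.00416667° lat → SW at lon 34.2083°, lat -62.85°.
latitude -62.85000, longitude 34.20833.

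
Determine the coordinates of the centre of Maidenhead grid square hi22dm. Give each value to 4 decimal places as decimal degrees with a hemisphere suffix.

Field H=7, I=8: +7·20° lon, +8·10° lat → SW at lon -40°, lat -10°.
Square 2, 2: +2·2° lon, +2·1° lat → SW at lon -36°, lat -8°.
Subsquare d=3, m=12: +3·0.0833333° lon, +12·0.0416667° lat → SW at lon -35.75°, lat -7.5°.
Cell spans 0.0833333° lon × 0.0416667° lat. Centre is SW corner plus half of each.
latitude 7.4792° S, longitude 35.7083° W.

7.4792° S, 35.7083° W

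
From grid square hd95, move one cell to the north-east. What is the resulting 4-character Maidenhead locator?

ID06

Longitude square 9; +1 → 10, wraps to 0, carry into field.
Longitude field H = 7; +1 → 8 = I.
Latitude square 5; +1 → 6.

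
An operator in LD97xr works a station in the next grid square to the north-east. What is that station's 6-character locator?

MD07as

Longitude subsquare x = 23; +1 → 24, wraps to 0 = a, carry into square.
Longitude square 9; +1 → 10, wraps to 0, carry into field.
Longitude field L = 11; +1 → 12 = M.
Latitude subsquare r = 17; +1 → 18 = s.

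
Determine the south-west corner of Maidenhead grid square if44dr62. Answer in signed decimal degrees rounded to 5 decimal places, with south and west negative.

-35.28333, -11.70000

Field I=8, F=5: +8·20° lon, +5·10° lat → SW at lon -20°, lat -40°.
Square 4, 4: +4·2° lon, +4·1° lat → SW at lon -12°, lat -36°.
Subsquare d=3, r=17: +3·0.0833333° lon, +17·0.0416667° lat → SW at lon -11.75°, lat -35.2917°.
Extended square 6, 2: +6·0.00833333° lon, +2·0.00416667° lat → SW at lon -11.7°, lat -35.2833°.
latitude -35.28333, longitude -11.70000.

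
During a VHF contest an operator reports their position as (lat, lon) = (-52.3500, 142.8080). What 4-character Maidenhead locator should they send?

QD17

Offset from 180°W / 90°S: lon 322.81°, lat 37.65°.
Field: lon ⌊322.81/20⌋ = 16 → Q; lat ⌊37.65/10⌋ = 3 → D.
Square: lon ⌊2.81/2⌋ = 1; lat ⌊7.65/1⌋ = 7.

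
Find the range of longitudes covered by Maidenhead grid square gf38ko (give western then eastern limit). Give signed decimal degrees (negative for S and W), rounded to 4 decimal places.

-53.1667, -53.0833

Field G=6, F=5: +6·20° lon, +5·10° lat → SW at lon -60°, lat -40°.
Square 3, 8: +3·2° lon, +8·1° lat → SW at lon -54°, lat -32°.
Subsquare k=10, o=14: +10·0.0833333° lon, +14·0.0416667° lat → SW at lon -53.1667°, lat -31.4167°.
Cell spans 0.0833333° lon × 0.0416667° lat.
west -53.1667, east -53.0833.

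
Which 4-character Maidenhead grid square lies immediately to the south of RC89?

Latitude square 9; −1 → 8.
The longitude characters are unchanged.

RC88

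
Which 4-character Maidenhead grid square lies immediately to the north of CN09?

CO00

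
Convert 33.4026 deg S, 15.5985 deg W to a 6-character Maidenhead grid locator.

IF26eo

Offset from 180°W / 90°S: lon 164.4015°, lat 56.5974°.
Field: lon ⌊164.4015/20⌋ = 8 → I; lat ⌊56.5974/10⌋ = 5 → F.
Square: lon ⌊4.4015/2⌋ = 2; lat ⌊6.5974/1⌋ = 6.
Subsquare: lon ⌊0.4015/0.0833333⌋ = 4 → e; lat ⌊0.5974/0.0416667⌋ = 14 → o.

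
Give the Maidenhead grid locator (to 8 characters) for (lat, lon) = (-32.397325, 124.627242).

Offset from 180°W / 90°S: lon 304.62724°, lat 57.60267°.
Field (20°×10°, letters A–R): 304.62724/20 → 15 → P, 57.60267/10 → 5 → F; chars PF.
Square (2°×1°, digits 0–9): 4.62724/2 → 2, 7.60267/1 → 7; chars 27.
Subsquare (5′×2.5′, letters a–x): 0.62724/0.0833333 → 7 → h, 0.60267/0.0416667 → 14 → o; chars ho.
Extended square (30″×15″, digits 0–9): 0.04391/0.00833333 → 5, 0.01934/0.00416667 → 4; chars 54.

PF27ho54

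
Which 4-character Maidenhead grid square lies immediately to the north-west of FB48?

Longitude square 4; −1 → 3.
Latitude square 8; +1 → 9.

FB39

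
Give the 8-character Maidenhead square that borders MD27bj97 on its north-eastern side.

MD27cj08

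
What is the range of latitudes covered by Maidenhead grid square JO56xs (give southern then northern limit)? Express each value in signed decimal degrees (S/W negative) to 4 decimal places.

56.7500, 56.7917

Field J=9, O=14: +9·20° lon, +14·10° lat → SW at lon 0°, lat 50°.
Square 5, 6: +5·2° lon, +6·1° lat → SW at lon 10°, lat 56°.
Subsquare x=23, s=18: +23·0.0833333° lon, +18·0.0416667° lat → SW at lon 11.9167°, lat 56.75°.
Cell spans 0.0833333° lon × 0.0416667° lat.
south 56.7500, north 56.7917.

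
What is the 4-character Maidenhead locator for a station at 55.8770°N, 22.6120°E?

KO15

Shift to the Maidenhead origin (180°W, 90°S): lon 202.61, lat 145.88.
Field: lon ⌊202.61/20⌋ = 10 → K; lat ⌊145.88/10⌋ = 14 → O.
Square: lon ⌊2.61/2⌋ = 1; lat ⌊5.88/1⌋ = 5.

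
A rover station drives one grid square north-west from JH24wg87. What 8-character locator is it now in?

Longitude extended square 8; −1 → 7.
Latitude extended square 7; +1 → 8.

JH24wg78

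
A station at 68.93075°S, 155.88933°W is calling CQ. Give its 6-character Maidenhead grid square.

BC21bb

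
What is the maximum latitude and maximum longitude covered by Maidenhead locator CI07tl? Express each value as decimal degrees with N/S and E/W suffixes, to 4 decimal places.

2.5000° S, 138.3333° W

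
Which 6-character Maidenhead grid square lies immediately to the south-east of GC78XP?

GC88ao

Longitude subsquare x = 23; +1 → 24, wraps to 0 = a, carry into square.
Longitude square 7; +1 → 8.
Latitude subsquare p = 15; −1 → 14 = o.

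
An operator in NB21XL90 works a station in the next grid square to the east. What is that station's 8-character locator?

NB31al00

Longitude extended square 9; +1 → 10, wraps to 0, carry into subsquare.
Longitude subsquare x = 23; +1 → 24, wraps to 0 = a, carry into square.
Longitude square 2; +1 → 3.
The latitude characters are unchanged.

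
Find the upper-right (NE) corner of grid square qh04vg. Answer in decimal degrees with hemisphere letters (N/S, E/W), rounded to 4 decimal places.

15.7083° S, 141.8333° E

Field Q=16, H=7: +16·20° lon, +7·10° lat → SW at lon 140°, lat -20°.
Square 0, 4: +0·2° lon, +4·1° lat → SW at lon 140°, lat -16°.
Subsquare v=21, g=6: +21·0.0833333° lon, +6·0.0416667° lat → SW at lon 141.75°, lat -15.75°.
Cell spans 0.0833333° lon × 0.0416667° lat. NE corner is SW corner plus one full cell.
latitude 15.7083° S, longitude 141.8333° E.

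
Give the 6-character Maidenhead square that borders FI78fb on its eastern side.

Longitude subsquare f = 5; +1 → 6 = g.
The latitude characters are unchanged.

FI78gb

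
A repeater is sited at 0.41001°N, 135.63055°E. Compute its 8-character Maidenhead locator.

Offset from 180°W / 90°S: lon 315.63055°, lat 90.41001°.
Field: lon ⌊315.63055/20⌋ = 15 → P; lat ⌊90.41001/10⌋ = 9 → J.
Square: lon ⌊15.63055/2⌋ = 7; lat ⌊0.41001/1⌋ = 0.
Subsquare: lon ⌊1.63055/0.0833333⌋ = 19 → t; lat ⌊0.41001/0.0416667⌋ = 9 → j.
Extended square: lon ⌊0.04722/0.00833333⌋ = 5; lat ⌊0.03501/0.00416667⌋ = 8.

PJ70tj58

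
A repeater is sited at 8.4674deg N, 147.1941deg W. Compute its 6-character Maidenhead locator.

BJ68jl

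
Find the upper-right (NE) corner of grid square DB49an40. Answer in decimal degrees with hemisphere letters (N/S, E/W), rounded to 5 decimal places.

70.45417° S, 111.95833° W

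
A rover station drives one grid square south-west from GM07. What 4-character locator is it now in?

FM96

Longitude square 0; −1 → -1, wraps to 9, carry into field.
Longitude field G = 6; −1 → 5 = F.
Latitude square 7; −1 → 6.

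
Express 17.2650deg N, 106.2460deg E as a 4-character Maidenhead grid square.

Add 180° to longitude and 90° to latitude: 286.25, 107.27.
Field: lon ⌊286.25/20⌋ = 14 → O; lat ⌊107.27/10⌋ = 10 → K.
Square: lon ⌊6.25/2⌋ = 3; lat ⌊7.27/1⌋ = 7.

OK37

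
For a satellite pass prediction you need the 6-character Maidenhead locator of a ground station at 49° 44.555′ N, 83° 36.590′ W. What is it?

EN89er

Offset from 180°W / 90°S: lon 96.3902°, lat 139.7426°.
Field (20°×10°, letters A–R): lon ⌊96.3902/20⌋ = 4 → E; lat ⌊139.7426/10⌋ = 13 → N.
Square (2°×1°, digits 0–9): lon ⌊16.3902/2⌋ = 8; lat ⌊9.7426/1⌋ = 9.
Subsquare (5′×2.5′, letters a–x): lon ⌊0.3902/0.0833333⌋ = 4 → e; lat ⌊0.7426/0.0416667⌋ = 17 → r.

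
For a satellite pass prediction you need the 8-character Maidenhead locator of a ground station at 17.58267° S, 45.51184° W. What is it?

GH72fk80

Shift to the Maidenhead origin (180°W, 90°S): lon 134.48816, lat 72.41733.
Field: lon ⌊134.48816/20⌋ = 6 → G; lat ⌊72.41733/10⌋ = 7 → H.
Square: lon ⌊14.48816/2⌋ = 7; lat ⌊2.41733/1⌋ = 2.
Subsquare: lon ⌊0.48816/0.0833333⌋ = 5 → f; lat ⌊0.41733/0.0416667⌋ = 10 → k.
Extended square: lon ⌊0.07149/0.00833333⌋ = 8; lat ⌊0.00066/0.00416667⌋ = 0.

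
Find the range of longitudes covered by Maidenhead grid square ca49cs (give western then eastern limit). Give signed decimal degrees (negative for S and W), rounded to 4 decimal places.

-131.8333, -131.7500

Field C=2, A=0: +2·20° lon, +0·10° lat → SW at lon -140°, lat -90°.
Square 4, 9: +4·2° lon, +9·1° lat → SW at lon -132°, lat -81°.
Subsquare c=2, s=18: +2·0.0833333° lon, +18·0.0416667° lat → SW at lon -131.833°, lat -80.25°.
Cell spans 0.0833333° lon × 0.0416667° lat.
west -131.8333, east -131.7500.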